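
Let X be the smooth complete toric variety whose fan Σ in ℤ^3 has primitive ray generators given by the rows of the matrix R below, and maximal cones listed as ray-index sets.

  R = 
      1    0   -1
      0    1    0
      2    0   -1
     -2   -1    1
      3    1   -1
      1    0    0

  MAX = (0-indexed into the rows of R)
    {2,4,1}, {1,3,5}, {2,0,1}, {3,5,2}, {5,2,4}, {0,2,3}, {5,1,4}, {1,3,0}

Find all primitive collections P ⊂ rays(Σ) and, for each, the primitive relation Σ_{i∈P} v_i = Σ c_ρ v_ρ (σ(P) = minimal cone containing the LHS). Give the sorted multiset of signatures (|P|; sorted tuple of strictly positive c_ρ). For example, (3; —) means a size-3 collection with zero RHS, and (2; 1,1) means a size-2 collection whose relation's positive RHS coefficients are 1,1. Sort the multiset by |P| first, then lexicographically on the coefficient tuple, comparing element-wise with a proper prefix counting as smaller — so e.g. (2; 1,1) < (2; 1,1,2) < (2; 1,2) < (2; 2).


The 5 primitive collections of Σ (r=6, n=3):

  P = {0,5}:  v_{0} + v_{5} = v_{2} — sig = (2; 1)
  P = {3,4}:  v_{3} + v_{4} = v_{5} — sig = (2; 1)
  P = {0,4}:  v_{0} + v_{4} = v_{1} + 2·v_{2} — sig = (2; 1,2)
  P = {1,2,3}:  v_{1} + v_{2} + v_{3} = 0 — sig = (3; —)
  P = {1,2,5}:  v_{1} + v_{2} + v_{5} = v_{4} — sig = (3; 1)

Sorted signature multiset PRS(X):
[(2; 1), (2; 1), (2; 1,2), (3; —), (3; 1)]


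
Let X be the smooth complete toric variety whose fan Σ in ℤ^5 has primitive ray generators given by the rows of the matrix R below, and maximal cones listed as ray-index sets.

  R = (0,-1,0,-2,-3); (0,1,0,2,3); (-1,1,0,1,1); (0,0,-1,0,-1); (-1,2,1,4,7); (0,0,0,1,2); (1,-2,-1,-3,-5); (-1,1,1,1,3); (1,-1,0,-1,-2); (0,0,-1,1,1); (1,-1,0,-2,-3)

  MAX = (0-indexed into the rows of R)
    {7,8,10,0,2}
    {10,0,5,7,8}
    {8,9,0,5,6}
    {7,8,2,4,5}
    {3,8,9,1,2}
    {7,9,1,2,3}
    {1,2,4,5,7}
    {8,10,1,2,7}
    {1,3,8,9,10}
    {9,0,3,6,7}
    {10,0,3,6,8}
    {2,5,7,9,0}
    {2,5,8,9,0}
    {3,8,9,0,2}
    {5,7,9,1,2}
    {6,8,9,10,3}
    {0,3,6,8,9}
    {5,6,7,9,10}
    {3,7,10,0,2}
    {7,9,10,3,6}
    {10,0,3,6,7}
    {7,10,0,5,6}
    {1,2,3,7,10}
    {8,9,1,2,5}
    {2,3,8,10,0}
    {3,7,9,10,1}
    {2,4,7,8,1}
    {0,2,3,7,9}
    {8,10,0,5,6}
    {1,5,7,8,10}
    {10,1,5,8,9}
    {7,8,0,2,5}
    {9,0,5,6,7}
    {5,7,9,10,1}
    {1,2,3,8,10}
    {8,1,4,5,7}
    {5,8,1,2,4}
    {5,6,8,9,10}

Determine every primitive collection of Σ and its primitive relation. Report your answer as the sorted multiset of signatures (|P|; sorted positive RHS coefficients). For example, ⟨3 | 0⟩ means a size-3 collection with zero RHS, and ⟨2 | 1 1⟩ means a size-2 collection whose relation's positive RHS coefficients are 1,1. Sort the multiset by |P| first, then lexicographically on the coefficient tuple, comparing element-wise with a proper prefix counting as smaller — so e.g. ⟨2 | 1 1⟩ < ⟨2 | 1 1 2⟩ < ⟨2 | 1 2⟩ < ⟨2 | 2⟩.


Minimal non-faces — 16 found among 11 rays, 38 max cones:

  • {0,1}:  v_{0} + v_{1} = 0  so sig = ⟨2 | 0⟩
  • {3,5}:  v_{3} + v_{5} = v_{9}  so sig = ⟨2 | 1⟩
  • {4,6}:  v_{4} + v_{6} = v_{5}  so sig = ⟨2 | 1⟩
  • {1,6}:  v_{1} + v_{6} = v_{9} + v_{10}  so sig = ⟨2 | 1 1⟩
  • {2,6}:  v_{2} + v_{6} = v_{0} + v_{3}  so sig = ⟨2 | 1 1⟩
  • {3,4}:  v_{3} + v_{4} = v_{1} + v_{2} + v_{5}  so sig = ⟨2 | 1 1 1⟩
  • {4,10}:  v_{4} + v_{10} = v_{1} + v_{7} + v_{8}  so sig = ⟨2 | 1 1 1⟩
  • {0,4}:  v_{0} + v_{4} = v_{2} + v_{5} + v_{7} + v_{8}  so sig = ⟨2 | 1 1 1 1⟩
  • {4,9}:  v_{4} + v_{9} = v_{1} + v_{2} + 2·v_{5}  so sig = ⟨2 | 1 1 2⟩
  • {2,5,10}:  v_{2} + v_{5} + v_{10} = 0  so sig = ⟨3 | 0⟩
  • {3,7,8}:  v_{3} + v_{7} + v_{8} = 0  so sig = ⟨3 | 0⟩
  • {0,9,10}:  v_{0} + v_{9} + v_{10} = v_{6}  so sig = ⟨3 | 1⟩
  • {2,9,10}:  v_{2} + v_{9} + v_{10} = v_{3}  so sig = ⟨3 | 1⟩
  • {7,8,9}:  v_{7} + v_{8} + v_{9} = v_{5}  so sig = ⟨3 | 1⟩
  • {6,7,8}:  v_{6} + v_{7} + v_{8} = v_{0} + v_{5} + v_{10}  so sig = ⟨3 | 1 1 1⟩
  • {1,2,5,7,8}:  v_{1} + v_{2} + v_{5} + v_{7} + v_{8} = v_{4}  so sig = ⟨5 | 1⟩

Sorted signature multiset PRS(X):
{ ⟨2 | 0⟩,  ⟨2 | 1⟩ ×2,  ⟨2 | 1 1⟩ ×2,  ⟨2 | 1 1 1⟩ ×2,  ⟨2 | 1 1 1 1⟩,  ⟨2 | 1 1 2⟩,  ⟨3 | 0⟩ ×2,  ⟨3 | 1⟩ ×3,  ⟨3 | 1 1 1⟩,  ⟨5 | 1⟩ }


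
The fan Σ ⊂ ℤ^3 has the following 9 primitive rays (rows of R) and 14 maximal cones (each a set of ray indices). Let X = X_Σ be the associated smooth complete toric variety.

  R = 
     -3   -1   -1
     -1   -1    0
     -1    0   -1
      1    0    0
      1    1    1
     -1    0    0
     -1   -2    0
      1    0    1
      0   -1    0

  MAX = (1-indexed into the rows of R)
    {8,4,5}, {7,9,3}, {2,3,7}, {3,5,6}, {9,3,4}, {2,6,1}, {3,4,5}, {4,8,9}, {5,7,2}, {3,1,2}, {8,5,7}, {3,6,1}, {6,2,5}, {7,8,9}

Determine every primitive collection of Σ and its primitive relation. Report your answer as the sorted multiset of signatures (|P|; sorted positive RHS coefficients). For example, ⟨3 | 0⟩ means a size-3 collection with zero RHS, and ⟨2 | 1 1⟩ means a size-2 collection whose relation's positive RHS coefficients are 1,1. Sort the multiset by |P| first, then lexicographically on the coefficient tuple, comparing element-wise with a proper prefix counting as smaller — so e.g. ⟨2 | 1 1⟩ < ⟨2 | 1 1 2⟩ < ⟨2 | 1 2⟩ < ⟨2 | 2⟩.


|primitive collections| = 18. Relations:

  • {3,8}:  v_{3} + v_{8} = 0  ⟹  sig = ⟨2 | 0⟩
  • {4,6}:  v_{4} + v_{6} = 0  ⟹  sig = ⟨2 | 0⟩
  • {2,4}:  v_{2} + v_{4} = v_{9}  ⟹  sig = ⟨2 | 1⟩
  • {2,9}:  v_{2} + v_{9} = v_{7}  ⟹  sig = ⟨2 | 1⟩
  • {5,9}:  v_{5} + v_{9} = v_{8}  ⟹  sig = ⟨2 | 1⟩
  • {6,9}:  v_{6} + v_{9} = v_{2}  ⟹  sig = ⟨2 | 1⟩
  • {1,4}:  v_{1} + v_{4} = v_{2} + v_{3}  ⟹  sig = ⟨2 | 1 1⟩
  • {1,8}:  v_{1} + v_{8} = v_{2} + v_{6}  ⟹  sig = ⟨2 | 1 1⟩
  • {2,8}:  v_{2} + v_{8} = v_{5} + v_{7}  ⟹  sig = ⟨2 | 1 1⟩
  • {6,8}:  v_{6} + v_{8} = v_{2} + v_{5}  ⟹  sig = ⟨2 | 1 1⟩
  • {1,9}:  v_{1} + v_{9} = 2·v_{2} + v_{3}  ⟹  sig = ⟨2 | 1 2⟩
  • {1,7}:  v_{1} + v_{7} = 3·v_{2} + v_{3}  ⟹  sig = ⟨2 | 1 3⟩
  • {1,5}:  v_{1} + v_{5} = 2·v_{6}  ⟹  sig = ⟨2 | 2⟩
  • {4,7}:  v_{4} + v_{7} = 2·v_{9}  ⟹  sig = ⟨2 | 2⟩
  • {6,7}:  v_{6} + v_{7} = 2·v_{2}  ⟹  sig = ⟨2 | 2⟩
  • {2,3,5}:  v_{2} + v_{3} + v_{5} = v_{6}  ⟹  sig = ⟨3 | 1⟩
  • {2,3,6}:  v_{2} + v_{3} + v_{6} = v_{1}  ⟹  sig = ⟨3 | 1⟩
  • {3,5,7}:  v_{3} + v_{5} + v_{7} = v_{2}  ⟹  sig = ⟨3 | 1⟩

Signatures (|P|; sorted positive RHS coefficients), sorted:
{ ⟨2 | 0⟩ ×2,  ⟨2 | 1⟩ ×4,  ⟨2 | 1 1⟩ ×4,  ⟨2 | 1 2⟩,  ⟨2 | 1 3⟩,  ⟨2 | 2⟩ ×3,  ⟨3 | 1⟩ ×3 }


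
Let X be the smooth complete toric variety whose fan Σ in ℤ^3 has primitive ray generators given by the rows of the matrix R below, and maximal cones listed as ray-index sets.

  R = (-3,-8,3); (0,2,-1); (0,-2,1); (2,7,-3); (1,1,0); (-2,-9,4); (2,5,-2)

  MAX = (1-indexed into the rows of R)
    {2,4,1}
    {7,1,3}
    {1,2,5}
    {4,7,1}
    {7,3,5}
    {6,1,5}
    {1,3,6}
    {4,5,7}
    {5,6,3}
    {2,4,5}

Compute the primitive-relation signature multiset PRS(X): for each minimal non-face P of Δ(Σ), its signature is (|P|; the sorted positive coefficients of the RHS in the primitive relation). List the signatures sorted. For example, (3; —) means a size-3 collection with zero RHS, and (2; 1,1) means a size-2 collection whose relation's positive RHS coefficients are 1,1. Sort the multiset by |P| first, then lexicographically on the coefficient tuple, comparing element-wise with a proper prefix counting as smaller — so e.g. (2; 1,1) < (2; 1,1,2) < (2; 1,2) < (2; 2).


Δ(Σ) — 7 vertices, 9 min non-faces:

  P = {2,3}:  v_{2} + v_{3} = 0  →  sig = (2; —)
  P = {2,7}:  v_{2} + v_{7} = v_{4}  →  sig = (2; 1)
  P = {3,4}:  v_{3} + v_{4} = v_{7}  →  sig = (2; 1)
  P = {4,6}:  v_{4} + v_{6} = v_{3}  →  sig = (2; 1)
  P = {2,6}:  v_{2} + v_{6} = v_{1} + v_{5}  →  sig = (2; 1,1)
  P = {6,7}:  v_{6} + v_{7} = 2·v_{3}  →  sig = (2; 2)
  P = {1,4,5}:  v_{1} + v_{4} + v_{5} = 0  →  sig = (3; —)
  P = {1,3,5}:  v_{1} + v_{3} + v_{5} = v_{6}  →  sig = (3; 1)
  P = {1,5,7}:  v_{1} + v_{5} + v_{7} = v_{3}  →  sig = (3; 1)

Signatures (|P|; sorted positive RHS coefficients), sorted:
{ (2; —),  (2; 1) ×3,  (2; 1,1),  (2; 2),  (3; —),  (3; 1) ×2 }


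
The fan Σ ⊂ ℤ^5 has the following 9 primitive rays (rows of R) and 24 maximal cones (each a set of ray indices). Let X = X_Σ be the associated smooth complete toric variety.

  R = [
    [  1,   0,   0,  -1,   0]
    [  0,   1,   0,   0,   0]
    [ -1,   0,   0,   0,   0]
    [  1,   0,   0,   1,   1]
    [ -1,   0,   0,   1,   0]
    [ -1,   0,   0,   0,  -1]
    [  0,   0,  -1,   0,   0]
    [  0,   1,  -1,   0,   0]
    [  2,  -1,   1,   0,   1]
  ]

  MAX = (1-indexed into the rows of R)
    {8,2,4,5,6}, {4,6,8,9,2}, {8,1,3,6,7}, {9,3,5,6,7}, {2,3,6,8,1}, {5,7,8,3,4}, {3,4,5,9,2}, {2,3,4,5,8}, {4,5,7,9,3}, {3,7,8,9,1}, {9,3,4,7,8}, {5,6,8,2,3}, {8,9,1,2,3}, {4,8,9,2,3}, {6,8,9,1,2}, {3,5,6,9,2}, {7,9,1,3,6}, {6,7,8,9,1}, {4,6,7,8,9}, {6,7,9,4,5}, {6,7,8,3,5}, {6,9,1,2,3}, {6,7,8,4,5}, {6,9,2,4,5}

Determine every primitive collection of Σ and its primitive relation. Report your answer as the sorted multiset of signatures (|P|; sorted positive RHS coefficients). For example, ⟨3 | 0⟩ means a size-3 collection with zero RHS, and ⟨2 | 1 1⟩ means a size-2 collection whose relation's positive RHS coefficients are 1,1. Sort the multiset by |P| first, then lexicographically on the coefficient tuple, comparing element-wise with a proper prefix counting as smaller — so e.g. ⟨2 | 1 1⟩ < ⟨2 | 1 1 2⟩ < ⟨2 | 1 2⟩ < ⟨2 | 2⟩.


Σ has 6 primitive collections:

  P={1,5}:  v_{1} + v_{5} = 0  ⇒ sig = ⟨2 | 0⟩
  P={2,7}:  v_{2} + v_{7} = v_{8}  ⇒ sig = ⟨2 | 1⟩
  P={1,4}:  v_{1} + v_{4} = v_{8} + v_{9}  ⇒ sig = ⟨2 | 1 1⟩
  P={3,4,6}:  v_{3} + v_{4} + v_{6} = v_{5}  ⇒ sig = ⟨3 | 1⟩
  P={5,8,9}:  v_{5} + v_{8} + v_{9} = v_{4}  ⇒ sig = ⟨3 | 1⟩
  P={3,6,8,9}:  v_{3} + v_{6} + v_{8} + v_{9} = 0  ⇒ sig = ⟨4 | 0⟩

so the primitive-relation signature multiset is
{ ⟨2 | 0⟩,  ⟨2 | 1⟩,  ⟨2 | 1 1⟩,  ⟨3 | 1⟩ ×2,  ⟨4 | 0⟩ }


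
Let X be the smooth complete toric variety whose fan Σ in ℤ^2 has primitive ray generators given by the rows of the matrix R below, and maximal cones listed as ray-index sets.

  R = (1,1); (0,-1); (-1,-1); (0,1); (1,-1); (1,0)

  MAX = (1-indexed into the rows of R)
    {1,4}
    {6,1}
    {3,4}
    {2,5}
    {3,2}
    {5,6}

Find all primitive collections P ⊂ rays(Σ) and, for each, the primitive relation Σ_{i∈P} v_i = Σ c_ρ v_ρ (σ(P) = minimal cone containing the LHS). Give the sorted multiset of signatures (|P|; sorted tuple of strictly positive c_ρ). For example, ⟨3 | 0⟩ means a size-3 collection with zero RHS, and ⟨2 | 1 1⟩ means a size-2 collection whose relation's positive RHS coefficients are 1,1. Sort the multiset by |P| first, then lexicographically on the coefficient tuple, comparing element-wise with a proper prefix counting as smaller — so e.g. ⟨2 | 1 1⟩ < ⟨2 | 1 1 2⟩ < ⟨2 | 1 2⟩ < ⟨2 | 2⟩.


|primitive collections| = 9. Relations:

  • {1,3}:  v_{1} + v_{3} = 0 ; sig = ⟨2 | 0⟩
  • {2,4}:  v_{2} + v_{4} = 0 ; sig = ⟨2 | 0⟩
  • {1,2}:  v_{1} + v_{2} = v_{6} ; sig = ⟨2 | 1⟩
  • {2,6}:  v_{2} + v_{6} = v_{5} ; sig = ⟨2 | 1⟩
  • {3,6}:  v_{3} + v_{6} = v_{2} ; sig = ⟨2 | 1⟩
  • {4,5}:  v_{4} + v_{5} = v_{6} ; sig = ⟨2 | 1⟩
  • {4,6}:  v_{4} + v_{6} = v_{1} ; sig = ⟨2 | 1⟩
  • {1,5}:  v_{1} + v_{5} = 2·v_{6} ; sig = ⟨2 | 2⟩
  • {3,5}:  v_{3} + v_{5} = 2·v_{2} ; sig = ⟨2 | 2⟩

Hence PRS(X_Σ) =
{ ⟨2 | 0⟩ ×2,  ⟨2 | 1⟩ ×5,  ⟨2 | 2⟩ ×2 }


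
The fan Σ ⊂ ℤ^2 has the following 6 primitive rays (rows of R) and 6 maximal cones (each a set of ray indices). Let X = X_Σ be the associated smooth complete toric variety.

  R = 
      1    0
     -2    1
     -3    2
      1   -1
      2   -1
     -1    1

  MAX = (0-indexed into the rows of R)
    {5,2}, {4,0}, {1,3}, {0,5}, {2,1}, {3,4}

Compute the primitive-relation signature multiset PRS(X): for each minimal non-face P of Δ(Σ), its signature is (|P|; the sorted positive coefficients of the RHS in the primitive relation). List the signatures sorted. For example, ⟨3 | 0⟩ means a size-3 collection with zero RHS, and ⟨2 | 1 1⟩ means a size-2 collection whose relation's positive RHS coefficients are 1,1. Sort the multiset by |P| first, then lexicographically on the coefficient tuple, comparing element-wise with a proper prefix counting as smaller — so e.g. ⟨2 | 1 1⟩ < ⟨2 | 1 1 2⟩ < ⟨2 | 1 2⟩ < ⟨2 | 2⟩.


The 9 primitive collections of Σ (r=6, n=2):

  P={1,4}:  v_{1} + v_{4} = 0  →  sig = ⟨2 | 0⟩
  P={3,5}:  v_{3} + v_{5} = 0  →  sig = ⟨2 | 0⟩
  P={0,1}:  v_{0} + v_{1} = v_{5}  →  sig = ⟨2 | 1⟩
  P={0,3}:  v_{0} + v_{3} = v_{4}  →  sig = ⟨2 | 1⟩
  P={1,5}:  v_{1} + v_{5} = v_{2}  →  sig = ⟨2 | 1⟩
  P={2,3}:  v_{2} + v_{3} = v_{1}  →  sig = ⟨2 | 1⟩
  P={2,4}:  v_{2} + v_{4} = v_{5}  →  sig = ⟨2 | 1⟩
  P={4,5}:  v_{4} + v_{5} = v_{0}  →  sig = ⟨2 | 1⟩
  P={0,2}:  v_{0} + v_{2} = 2·v_{5}  →  sig = ⟨2 | 2⟩

Sorted signature multiset PRS(X):
[⟨2 | 0⟩, ⟨2 | 0⟩, ⟨2 | 1⟩, ⟨2 | 1⟩, ⟨2 | 1⟩, ⟨2 | 1⟩, ⟨2 | 1⟩, ⟨2 | 1⟩, ⟨2 | 2⟩]


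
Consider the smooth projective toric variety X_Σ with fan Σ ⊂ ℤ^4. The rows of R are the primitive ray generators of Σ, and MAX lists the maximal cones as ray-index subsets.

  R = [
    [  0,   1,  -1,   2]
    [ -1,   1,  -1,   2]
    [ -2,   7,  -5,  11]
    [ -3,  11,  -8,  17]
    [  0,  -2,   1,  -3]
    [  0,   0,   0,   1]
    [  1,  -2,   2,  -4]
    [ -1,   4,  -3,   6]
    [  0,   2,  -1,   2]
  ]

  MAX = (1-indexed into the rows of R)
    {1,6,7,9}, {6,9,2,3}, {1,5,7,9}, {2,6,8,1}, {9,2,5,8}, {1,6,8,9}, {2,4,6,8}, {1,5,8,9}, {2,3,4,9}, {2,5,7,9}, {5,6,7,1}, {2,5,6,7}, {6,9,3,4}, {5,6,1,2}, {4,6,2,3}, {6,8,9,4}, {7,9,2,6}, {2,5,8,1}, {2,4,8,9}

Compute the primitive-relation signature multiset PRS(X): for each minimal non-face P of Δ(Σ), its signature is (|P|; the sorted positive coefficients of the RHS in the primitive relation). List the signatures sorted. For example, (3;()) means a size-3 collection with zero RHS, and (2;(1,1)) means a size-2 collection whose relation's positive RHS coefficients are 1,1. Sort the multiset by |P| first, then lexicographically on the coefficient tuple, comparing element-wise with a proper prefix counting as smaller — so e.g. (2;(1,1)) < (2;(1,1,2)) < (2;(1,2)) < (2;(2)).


Primitive collections (14):

  {3,8}:  v_{3} + v_{8} = v_{4} — sig = (2;(1))
  {7,8}:  v_{7} + v_{8} = v_{9} — sig = (2;(1))
  {3,5}:  v_{3} + v_{5} = v_{2} + v_{8} — sig = (2;(1,1))
  {4,7}:  v_{4} + v_{7} = v_{3} + v_{9} — sig = (2;(1,1))
  {3,7}:  v_{3} + v_{7} = v_{2} + v_{6} + 2·v_{9} — sig = (2;(1,1,2))
  {1,3}:  v_{1} + v_{3} = v_{6} + 2·v_{8} — sig = (2;(1,2))
  {4,5}:  v_{4} + v_{5} = v_{2} + 2·v_{8} — sig = (2;(1,2))
  {1,4}:  v_{1} + v_{4} = v_{6} + 3·v_{8} — sig = (2;(1,3))
  {1,2,7}:  v_{1} + v_{2} + v_{7} = 0 — sig = (3;())
  {5,6,9}:  v_{5} + v_{6} + v_{9} = 0 — sig = (3;())
  {1,2,9}:  v_{1} + v_{2} + v_{9} = v_{8} — sig = (3;(1))
  {5,6,8}:  v_{5} + v_{6} + v_{8} = v_{1} + v_{2} — sig = (3;(1,1))
  {2,6,8,9}:  v_{2} + v_{6} + v_{8} + v_{9} = v_{3} — sig = (4;(1))
  {2,4,6,9}:  v_{2} + v_{4} + v_{6} + v_{9} = 2·v_{3} — sig = (4;(2))

so the primitive-relation signature multiset is
    (2;(1))
    (2;(1))
    (2;(1,1))
    (2;(1,1))
    (2;(1,1,2))
    (2;(1,2))
    (2;(1,2))
    (2;(1,3))
    (3;())
    (3;())
    (3;(1))
    (3;(1,1))
    (4;(1))
    (4;(2))


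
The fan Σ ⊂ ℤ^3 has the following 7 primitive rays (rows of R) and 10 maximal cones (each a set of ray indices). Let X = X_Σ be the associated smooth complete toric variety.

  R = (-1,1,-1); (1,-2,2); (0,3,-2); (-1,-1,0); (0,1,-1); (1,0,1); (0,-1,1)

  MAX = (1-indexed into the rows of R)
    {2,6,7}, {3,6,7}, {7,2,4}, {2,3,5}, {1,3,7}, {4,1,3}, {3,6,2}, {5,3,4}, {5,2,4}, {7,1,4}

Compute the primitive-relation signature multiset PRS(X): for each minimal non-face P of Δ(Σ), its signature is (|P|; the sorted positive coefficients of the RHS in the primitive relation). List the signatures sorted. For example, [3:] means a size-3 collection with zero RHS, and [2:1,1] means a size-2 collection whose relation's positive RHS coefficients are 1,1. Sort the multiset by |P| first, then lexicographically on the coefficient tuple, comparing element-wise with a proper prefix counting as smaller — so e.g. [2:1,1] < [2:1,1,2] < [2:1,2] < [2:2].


9 collections generate NE(X_Σ); each relation:

  • {5,7}:  v_{5} + v_{7} = 0  →  sig = [2:]
  • {1,2}:  v_{1} + v_{2} = v_{7}  →  sig = [2:1]
  • {4,6}:  v_{4} + v_{6} = v_{7}  →  sig = [2:1]
  • {1,5}:  v_{1} + v_{5} = v_{3} + v_{4}  →  sig = [2:1,1]
  • {5,6}:  v_{5} + v_{6} = v_{2} + v_{3}  →  sig = [2:1,1]
  • {1,6}:  v_{1} + v_{6} = v_{3} + 2·v_{7}  →  sig = [2:1,2]
  • {2,3,4}:  v_{2} + v_{3} + v_{4} = 0  →  sig = [3:]
  • {2,3,7}:  v_{2} + v_{3} + v_{7} = v_{6}  →  sig = [3:1]
  • {3,4,7}:  v_{3} + v_{4} + v_{7} = v_{1}  →  sig = [3:1]

Signatures (|P|; sorted positive RHS coefficients), sorted:
    [2:]
    [2:1]
    [2:1]
    [2:1,1]
    [2:1,1]
    [2:1,2]
    [3:]
    [3:1]
    [3:1]


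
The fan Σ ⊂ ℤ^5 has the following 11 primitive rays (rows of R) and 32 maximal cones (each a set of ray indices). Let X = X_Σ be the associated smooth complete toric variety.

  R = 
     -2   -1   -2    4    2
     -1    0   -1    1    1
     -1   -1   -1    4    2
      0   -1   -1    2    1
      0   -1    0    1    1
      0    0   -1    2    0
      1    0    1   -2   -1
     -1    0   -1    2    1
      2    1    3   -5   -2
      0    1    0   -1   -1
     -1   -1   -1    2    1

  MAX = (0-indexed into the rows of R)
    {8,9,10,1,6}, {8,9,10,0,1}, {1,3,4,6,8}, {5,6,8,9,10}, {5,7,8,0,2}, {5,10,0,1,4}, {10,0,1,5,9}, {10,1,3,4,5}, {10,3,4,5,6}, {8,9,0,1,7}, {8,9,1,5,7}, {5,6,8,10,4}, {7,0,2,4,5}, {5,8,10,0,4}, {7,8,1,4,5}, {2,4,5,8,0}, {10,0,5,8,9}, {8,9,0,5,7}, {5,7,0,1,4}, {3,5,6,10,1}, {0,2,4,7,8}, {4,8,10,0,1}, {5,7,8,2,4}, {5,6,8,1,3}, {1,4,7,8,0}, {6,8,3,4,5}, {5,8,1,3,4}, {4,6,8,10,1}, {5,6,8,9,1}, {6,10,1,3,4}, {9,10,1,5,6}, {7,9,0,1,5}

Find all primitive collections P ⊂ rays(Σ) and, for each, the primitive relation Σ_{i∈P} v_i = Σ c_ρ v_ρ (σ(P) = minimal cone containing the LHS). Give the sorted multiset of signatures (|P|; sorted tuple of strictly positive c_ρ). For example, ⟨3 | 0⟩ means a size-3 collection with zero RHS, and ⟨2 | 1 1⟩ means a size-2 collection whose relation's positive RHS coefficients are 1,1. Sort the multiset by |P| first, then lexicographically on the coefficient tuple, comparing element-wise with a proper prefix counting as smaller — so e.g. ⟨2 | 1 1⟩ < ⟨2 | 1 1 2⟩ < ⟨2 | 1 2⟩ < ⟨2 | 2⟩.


Σ has 17 primitive collections:

  P={4,9}:  v_{4} + v_{9} = 0  →  sig = ⟨2 | 0⟩
  P={6,7}:  v_{6} + v_{7} = 0  →  sig = ⟨2 | 0⟩
  P={0,6}:  v_{0} + v_{6} = v_{10}  →  sig = ⟨2 | 1⟩
  P={7,10}:  v_{7} + v_{10} = v_{0}  →  sig = ⟨2 | 1⟩
  P={3,7}:  v_{3} + v_{7} = v_{1} + v_{4} + v_{5}  →  sig = ⟨2 | 1 1 1⟩
  P={3,9}:  v_{3} + v_{9} = v_{1} + v_{5} + v_{6}  →  sig = ⟨2 | 1 1 1⟩
  P={0,3}:  v_{0} + v_{3} = v_{1} + v_{4} + v_{5} + v_{10}  →  sig = ⟨2 | 1 1 1 1⟩
  P={2,6}:  v_{2} + v_{6} = v_{0} + v_{4} + v_{5} + v_{8}  →  sig = ⟨2 | 1 1 1 1⟩
  P={2,9}:  v_{2} + v_{9} = v_{0} + v_{5} + v_{7} + v_{8}  →  sig = ⟨2 | 1 1 1 1⟩
  P={2,10}:  v_{2} + v_{10} = 2·v_{0} + v_{4} + v_{5} + v_{8}  →  sig = ⟨2 | 1 1 1 2⟩
  P={2,3}:  v_{2} + v_{3} = 2·v_{4} + v_{5} + v_{7}  →  sig = ⟨2 | 1 1 2⟩
  P={1,2}:  v_{1} + v_{2} = v_{4} + 2·v_{7}  →  sig = ⟨2 | 1 2⟩
  P={3,8,10}:  v_{3} + v_{8} + v_{10} = v_{4} + v_{6}  →  sig = ⟨3 | 1 1⟩
  P={1,5,8,10}:  v_{1} + v_{5} + v_{8} + v_{10} = 0  →  sig = ⟨4 | 0⟩
  P={0,1,5,8}:  v_{0} + v_{1} + v_{5} + v_{8} = v_{7}  →  sig = ⟨4 | 1⟩
  P={1,4,5,6}:  v_{1} + v_{4} + v_{5} + v_{6} = v_{3}  →  sig = ⟨4 | 1⟩
  P={0,4,5,7,8}:  v_{0} + v_{4} + v_{5} + v_{7} + v_{8} = v_{2}  →  sig = ⟨5 | 1⟩

so the primitive-relation signature multiset is
[⟨2 | 0⟩, ⟨2 | 0⟩, ⟨2 | 1⟩, ⟨2 | 1⟩, ⟨2 | 1 1 1⟩, ⟨2 | 1 1 1⟩, ⟨2 | 1 1 1 1⟩, ⟨2 | 1 1 1 1⟩, ⟨2 | 1 1 1 1⟩, ⟨2 | 1 1 1 2⟩, ⟨2 | 1 1 2⟩, ⟨2 | 1 2⟩, ⟨3 | 1 1⟩, ⟨4 | 0⟩, ⟨4 | 1⟩, ⟨4 | 1⟩, ⟨5 | 1⟩]


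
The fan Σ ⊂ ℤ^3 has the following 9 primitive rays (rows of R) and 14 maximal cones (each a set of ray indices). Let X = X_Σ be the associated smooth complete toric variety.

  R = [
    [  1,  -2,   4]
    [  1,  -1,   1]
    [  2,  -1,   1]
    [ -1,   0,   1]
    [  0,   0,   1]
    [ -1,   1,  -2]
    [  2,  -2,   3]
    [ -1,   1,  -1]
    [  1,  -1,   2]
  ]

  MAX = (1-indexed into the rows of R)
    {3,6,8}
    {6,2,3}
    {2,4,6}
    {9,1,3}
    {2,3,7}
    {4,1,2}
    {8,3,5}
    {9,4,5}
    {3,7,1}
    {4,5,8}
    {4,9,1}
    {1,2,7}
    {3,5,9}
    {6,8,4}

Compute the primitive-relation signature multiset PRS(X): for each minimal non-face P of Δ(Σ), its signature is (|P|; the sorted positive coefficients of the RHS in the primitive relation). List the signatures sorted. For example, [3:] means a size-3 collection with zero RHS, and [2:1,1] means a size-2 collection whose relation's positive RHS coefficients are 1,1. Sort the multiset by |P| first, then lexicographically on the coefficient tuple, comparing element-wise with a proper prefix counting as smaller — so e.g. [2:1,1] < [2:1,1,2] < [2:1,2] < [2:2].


The 16 primitive collections of Σ (r=9, n=3):

  P={2,8}:  v_{2} + v_{8} = 0  ⇒ sig = [2:]
  P={6,9}:  v_{6} + v_{9} = 0  ⇒ sig = [2:]
  P={2,5}:  v_{2} + v_{5} = v_{9}  ⇒ sig = [2:1]
  P={2,9}:  v_{2} + v_{9} = v_{7}  ⇒ sig = [2:1]
  P={3,4}:  v_{3} + v_{4} = v_{9}  ⇒ sig = [2:1]
  P={4,7}:  v_{4} + v_{7} = v_{1}  ⇒ sig = [2:1]
  P={5,6}:  v_{5} + v_{6} = v_{8}  ⇒ sig = [2:1]
  P={6,7}:  v_{6} + v_{7} = v_{2}  ⇒ sig = [2:1]
  P={7,8}:  v_{7} + v_{8} = v_{9}  ⇒ sig = [2:1]
  P={8,9}:  v_{8} + v_{9} = v_{5}  ⇒ sig = [2:1]
  P={1,6}:  v_{1} + v_{6} = v_{2} + v_{4}  ⇒ sig = [2:1,1]
  P={1,8}:  v_{1} + v_{8} = v_{4} + v_{9}  ⇒ sig = [2:1,1]
  P={7,9}:  v_{7} + v_{9} = v_{1} + v_{3}  ⇒ sig = [2:1,1]
  P={1,5}:  v_{1} + v_{5} = v_{4} + 2·v_{9}  ⇒ sig = [2:1,2]
  P={5,7}:  v_{5} + v_{7} = 2·v_{9}  ⇒ sig = [2:2]
  P={1,2,3}:  v_{1} + v_{2} + v_{3} = 2·v_{7}  ⇒ sig = [3:2]

so the primitive-relation signature multiset is
    [2:]
    [2:]
    [2:1]
    [2:1]
    [2:1]
    [2:1]
    [2:1]
    [2:1]
    [2:1]
    [2:1]
    [2:1,1]
    [2:1,1]
    [2:1,1]
    [2:1,2]
    [2:2]
    [3:2]


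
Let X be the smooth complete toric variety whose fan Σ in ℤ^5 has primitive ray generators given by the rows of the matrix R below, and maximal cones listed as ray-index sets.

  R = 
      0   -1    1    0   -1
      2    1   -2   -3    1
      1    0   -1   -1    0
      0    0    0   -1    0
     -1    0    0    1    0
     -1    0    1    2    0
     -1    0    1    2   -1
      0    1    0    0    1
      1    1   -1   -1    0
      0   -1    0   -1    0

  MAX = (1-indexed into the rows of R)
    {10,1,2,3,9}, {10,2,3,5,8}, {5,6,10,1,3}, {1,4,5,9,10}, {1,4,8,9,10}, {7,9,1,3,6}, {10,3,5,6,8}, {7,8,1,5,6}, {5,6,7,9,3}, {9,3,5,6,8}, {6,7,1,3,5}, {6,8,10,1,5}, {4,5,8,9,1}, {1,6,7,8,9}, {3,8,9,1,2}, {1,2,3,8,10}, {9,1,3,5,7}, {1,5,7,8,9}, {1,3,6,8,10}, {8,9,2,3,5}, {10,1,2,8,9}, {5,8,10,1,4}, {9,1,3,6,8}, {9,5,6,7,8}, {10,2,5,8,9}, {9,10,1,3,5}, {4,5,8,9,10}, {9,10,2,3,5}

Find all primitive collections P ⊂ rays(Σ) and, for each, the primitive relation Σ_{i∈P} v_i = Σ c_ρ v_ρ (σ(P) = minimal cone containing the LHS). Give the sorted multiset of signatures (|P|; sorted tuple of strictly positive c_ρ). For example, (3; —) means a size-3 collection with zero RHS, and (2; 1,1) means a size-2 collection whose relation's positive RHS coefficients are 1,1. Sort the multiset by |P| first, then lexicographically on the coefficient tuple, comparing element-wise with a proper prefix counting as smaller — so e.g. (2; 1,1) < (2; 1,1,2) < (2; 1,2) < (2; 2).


14 minimal non-faces of Δ(Σ) (on 10 rays):

  {2,7}:  v_{2} + v_{7} = v_{9}  →  sig = (2; 1)
  {2,6}:  v_{2} + v_{6} = v_{3} + v_{8}  →  sig = (2; 1,1)
  {3,4}:  v_{3} + v_{4} = v_{9} + v_{10}  →  sig = (2; 1,1)
  {7,10}:  v_{7} + v_{10} = v_{1} + v_{5}  →  sig = (2; 1,1)
  {4,6}:  v_{4} + v_{6} = v_{1} + v_{5} + v_{8}  →  sig = (2; 1,1,1)
  {4,7}:  v_{4} + v_{7} = 2·v_{1} + 2·v_{5} + v_{8} + v_{9}  →  sig = (2; 1,1,2,2)
  {2,4}:  v_{2} + v_{4} = v_{8} + 2·v_{9} + 2·v_{10}  →  sig = (2; 1,2,2)
  {6,9,10}:  v_{6} + v_{9} + v_{10} = 0  →  sig = (3; —)
  {1,2,5}:  v_{1} + v_{2} + v_{5} = v_{9} + v_{10}  →  sig = (3; 1,1)
  {3,7,8}:  v_{3} + v_{7} + v_{8} = v_{6} + v_{9}  →  sig = (3; 1,1)
  {1,3,5,8}:  v_{1} + v_{3} + v_{5} + v_{8} = 0  →  sig = (4; —)
  {1,5,6,9}:  v_{1} + v_{5} + v_{6} + v_{9} = v_{7}  →  sig = (4; 1)
  {3,8,9,10}:  v_{3} + v_{8} + v_{9} + v_{10} = v_{2}  →  sig = (4; 1)
  {1,5,8,9,10}:  v_{1} + v_{5} + v_{8} + v_{9} + v_{10} = v_{4}  →  sig = (5; 1)

so the primitive-relation signature multiset is
{ (2; 1),  (2; 1,1) ×3,  (2; 1,1,1),  (2; 1,1,2,2),  (2; 1,2,2),  (3; —),  (3; 1,1) ×2,  (4; —),  (4; 1) ×2,  (5; 1) }


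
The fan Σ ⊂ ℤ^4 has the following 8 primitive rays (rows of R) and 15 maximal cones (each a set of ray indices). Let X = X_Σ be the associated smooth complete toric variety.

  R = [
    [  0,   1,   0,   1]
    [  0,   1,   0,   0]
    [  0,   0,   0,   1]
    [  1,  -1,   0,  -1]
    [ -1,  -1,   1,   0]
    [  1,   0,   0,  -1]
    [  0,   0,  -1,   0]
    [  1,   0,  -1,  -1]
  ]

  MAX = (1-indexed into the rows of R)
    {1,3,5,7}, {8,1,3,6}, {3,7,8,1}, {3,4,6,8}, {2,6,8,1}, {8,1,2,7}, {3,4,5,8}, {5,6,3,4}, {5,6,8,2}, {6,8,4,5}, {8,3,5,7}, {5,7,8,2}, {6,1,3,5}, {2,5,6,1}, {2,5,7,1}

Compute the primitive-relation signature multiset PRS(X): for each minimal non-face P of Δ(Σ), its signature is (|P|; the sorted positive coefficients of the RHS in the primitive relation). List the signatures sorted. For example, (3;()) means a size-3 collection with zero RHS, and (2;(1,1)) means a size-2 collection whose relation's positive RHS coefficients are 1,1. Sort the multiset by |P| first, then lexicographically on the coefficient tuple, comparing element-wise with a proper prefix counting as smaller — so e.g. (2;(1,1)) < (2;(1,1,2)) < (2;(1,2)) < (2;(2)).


Σ has 7 primitive collections:

  {2,3}:  v_{2} + v_{3} = v_{1}  →  sig = (2;(1))
  {2,4}:  v_{2} + v_{4} = v_{6}  →  sig = (2;(1))
  {6,7}:  v_{6} + v_{7} = v_{8}  →  sig = (2;(1))
  {1,4}:  v_{1} + v_{4} = v_{3} + v_{6}  →  sig = (2;(1,1))
  {4,7}:  v_{4} + v_{7} = v_{3} + v_{5} + 2·v_{8}  →  sig = (2;(1,1,2))
  {1,5,8}:  v_{1} + v_{5} + v_{8} = 0  →  sig = (3;())
  {3,5,6,8}:  v_{3} + v_{5} + v_{6} + v_{8} = v_{4}  →  sig = (4;(1))

so the primitive-relation signature multiset is
{ (2;(1)) ×3,  (2;(1,1)),  (2;(1,1,2)),  (3;()),  (4;(1)) }


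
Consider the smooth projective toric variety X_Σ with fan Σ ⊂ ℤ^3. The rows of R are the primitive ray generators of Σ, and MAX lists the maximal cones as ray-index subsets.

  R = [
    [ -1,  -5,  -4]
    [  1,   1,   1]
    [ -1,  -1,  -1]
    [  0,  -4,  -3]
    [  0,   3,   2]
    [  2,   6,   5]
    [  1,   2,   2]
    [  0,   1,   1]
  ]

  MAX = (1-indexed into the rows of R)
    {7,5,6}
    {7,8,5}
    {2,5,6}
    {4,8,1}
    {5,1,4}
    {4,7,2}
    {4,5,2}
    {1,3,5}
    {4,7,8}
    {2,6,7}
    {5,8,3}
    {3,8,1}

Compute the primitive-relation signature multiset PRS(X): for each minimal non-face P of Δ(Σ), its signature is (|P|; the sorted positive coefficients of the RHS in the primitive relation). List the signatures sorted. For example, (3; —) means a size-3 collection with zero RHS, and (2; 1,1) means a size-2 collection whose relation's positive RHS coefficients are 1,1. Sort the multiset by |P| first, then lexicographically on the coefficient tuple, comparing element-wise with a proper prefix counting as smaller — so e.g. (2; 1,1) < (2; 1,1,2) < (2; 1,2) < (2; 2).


Δ(Σ) — 8 vertices, 14 min non-faces:

  P = {2,3}:  v_{2} + v_{3} = 0  so sig = (2; —)
  P = {1,2}:  v_{1} + v_{2} = v_{4}  so sig = (2; 1)
  P = {1,6}:  v_{1} + v_{6} = v_{2}  so sig = (2; 1)
  P = {2,8}:  v_{2} + v_{8} = v_{7}  so sig = (2; 1)
  P = {3,4}:  v_{3} + v_{4} = v_{1}  so sig = (2; 1)
  P = {3,7}:  v_{3} + v_{7} = v_{8}  so sig = (2; 1)
  P = {1,7}:  v_{1} + v_{7} = v_{4} + v_{8}  so sig = (2; 1,1)
  P = {3,6}:  v_{3} + v_{6} = v_{5} + v_{7}  so sig = (2; 1,1)
  P = {6,8}:  v_{6} + v_{8} = v_{5} + 2·v_{7}  so sig = (2; 1,2)
  P = {4,6}:  v_{4} + v_{6} = 2·v_{2}  so sig = (2; 2)
  P = {4,5,8}:  v_{4} + v_{5} + v_{8} = 0  so sig = (3; —)
  P = {1,5,8}:  v_{1} + v_{5} + v_{8} = v_{3}  so sig = (3; 1)
  P = {2,5,7}:  v_{2} + v_{5} + v_{7} = v_{6}  so sig = (3; 1)
  P = {4,5,7}:  v_{4} + v_{5} + v_{7} = v_{2}  so sig = (3; 1)

Signatures (|P|; sorted positive RHS coefficients), sorted:
[(2; —), (2; 1), (2; 1), (2; 1), (2; 1), (2; 1), (2; 1,1), (2; 1,1), (2; 1,2), (2; 2), (3; —), (3; 1), (3; 1), (3; 1)]


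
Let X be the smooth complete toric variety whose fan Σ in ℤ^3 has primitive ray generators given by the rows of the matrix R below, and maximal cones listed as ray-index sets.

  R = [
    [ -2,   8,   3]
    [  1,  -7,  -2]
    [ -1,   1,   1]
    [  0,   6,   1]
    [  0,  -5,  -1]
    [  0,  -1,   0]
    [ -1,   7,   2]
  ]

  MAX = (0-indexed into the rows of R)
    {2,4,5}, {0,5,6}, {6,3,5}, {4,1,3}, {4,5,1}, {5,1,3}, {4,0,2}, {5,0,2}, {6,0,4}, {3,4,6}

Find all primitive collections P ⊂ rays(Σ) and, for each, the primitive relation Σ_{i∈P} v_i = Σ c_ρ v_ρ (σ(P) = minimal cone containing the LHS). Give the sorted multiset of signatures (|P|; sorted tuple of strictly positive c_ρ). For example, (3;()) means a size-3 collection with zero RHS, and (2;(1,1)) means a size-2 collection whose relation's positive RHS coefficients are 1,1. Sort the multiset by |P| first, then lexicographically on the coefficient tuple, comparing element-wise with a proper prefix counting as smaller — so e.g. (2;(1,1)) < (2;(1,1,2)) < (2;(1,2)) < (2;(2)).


Δ(Σ) — 7 vertices, 9 min non-faces:

  P = {1,6}:  v_{1} + v_{6} = 0  ⇒ sig = (2;())
  P = {0,1}:  v_{0} + v_{1} = v_{2}  ⇒ sig = (2;(1))
  P = {2,3}:  v_{2} + v_{3} = v_{6}  ⇒ sig = (2;(1))
  P = {2,6}:  v_{2} + v_{6} = v_{0}  ⇒ sig = (2;(1))
  P = {1,2}:  v_{1} + v_{2} = v_{4} + v_{5}  ⇒ sig = (2;(1,1))
  P = {0,3}:  v_{0} + v_{3} = 2·v_{6}  ⇒ sig = (2;(2))
  P = {3,4,5}:  v_{3} + v_{4} + v_{5} = 0  ⇒ sig = (3;())
  P = {4,5,6}:  v_{4} + v_{5} + v_{6} = v_{2}  ⇒ sig = (3;(1))
  P = {0,4,5}:  v_{0} + v_{4} + v_{5} = 2·v_{2}  ⇒ sig = (3;(2))

Signatures (|P|; sorted positive RHS coefficients), sorted:
{ (2;()),  (2;(1)) ×3,  (2;(1,1)),  (2;(2)),  (3;()),  (3;(1)),  (3;(2)) }


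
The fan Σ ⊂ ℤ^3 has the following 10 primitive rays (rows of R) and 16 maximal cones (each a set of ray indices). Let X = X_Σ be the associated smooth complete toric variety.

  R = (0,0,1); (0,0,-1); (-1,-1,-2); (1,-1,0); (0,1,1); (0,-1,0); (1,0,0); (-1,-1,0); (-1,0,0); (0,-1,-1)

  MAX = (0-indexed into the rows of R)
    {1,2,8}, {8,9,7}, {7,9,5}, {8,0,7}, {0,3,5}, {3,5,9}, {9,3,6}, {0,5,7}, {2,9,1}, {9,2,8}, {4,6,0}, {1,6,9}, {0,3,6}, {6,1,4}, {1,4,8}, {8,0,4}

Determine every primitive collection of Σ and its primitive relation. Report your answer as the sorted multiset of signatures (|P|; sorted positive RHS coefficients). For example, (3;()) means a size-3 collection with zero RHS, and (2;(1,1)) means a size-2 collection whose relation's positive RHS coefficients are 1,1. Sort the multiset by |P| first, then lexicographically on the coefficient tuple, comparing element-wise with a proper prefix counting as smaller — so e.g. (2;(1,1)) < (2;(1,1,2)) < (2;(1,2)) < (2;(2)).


Δ(Σ) — 10 vertices, 22 min non-faces:

  • {0,1}:  v_{0} + v_{1} = 0 — sig = (2;())
  • {4,9}:  v_{4} + v_{9} = 0 — sig = (2;())
  • {6,8}:  v_{6} + v_{8} = 0 — sig = (2;())
  • {0,9}:  v_{0} + v_{9} = v_{5} — sig = (2;(1))
  • {1,5}:  v_{1} + v_{5} = v_{9} — sig = (2;(1))
  • {3,8}:  v_{3} + v_{8} = v_{5} — sig = (2;(1))
  • {4,5}:  v_{4} + v_{5} = v_{0} — sig = (2;(1))
  • {5,6}:  v_{5} + v_{6} = v_{3} — sig = (2;(1))
  • {5,8}:  v_{5} + v_{8} = v_{7} — sig = (2;(1))
  • {6,7}:  v_{6} + v_{7} = v_{5} — sig = (2;(1))
  • {0,2}:  v_{0} + v_{2} = v_{8} + v_{9} — sig = (2;(1,1))
  • {1,3}:  v_{1} + v_{3} = v_{6} + v_{9} — sig = (2;(1,1))
  • {1,7}:  v_{1} + v_{7} = v_{8} + v_{9} — sig = (2;(1,1))
  • {2,4}:  v_{2} + v_{4} = v_{1} + v_{8} — sig = (2;(1,1))
  • {2,6}:  v_{2} + v_{6} = v_{1} + v_{9} — sig = (2;(1,1))
  • {3,4}:  v_{3} + v_{4} = v_{0} + v_{6} — sig = (2;(1,1))
  • {4,7}:  v_{4} + v_{7} = v_{0} + v_{8} — sig = (2;(1,1))
  • {2,5}:  v_{2} + v_{5} = v_{8} + 2·v_{9} — sig = (2;(1,2))
  • {2,3}:  v_{2} + v_{3} = 2·v_{9} — sig = (2;(2))
  • {3,7}:  v_{3} + v_{7} = 2·v_{5} — sig = (2;(2))
  • {2,7}:  v_{2} + v_{7} = 2·v_{8} + 2·v_{9} — sig = (2;(2,2))
  • {1,8,9}:  v_{1} + v_{8} + v_{9} = v_{2} — sig = (3;(1))

so the primitive-relation signature multiset is
    (2;())
    (2;())
    (2;())
    (2;(1))
    (2;(1))
    (2;(1))
    (2;(1))
    (2;(1))
    (2;(1))
    (2;(1))
    (2;(1,1))
    (2;(1,1))
    (2;(1,1))
    (2;(1,1))
    (2;(1,1))
    (2;(1,1))
    (2;(1,1))
    (2;(1,2))
    (2;(2))
    (2;(2))
    (2;(2,2))
    (3;(1))


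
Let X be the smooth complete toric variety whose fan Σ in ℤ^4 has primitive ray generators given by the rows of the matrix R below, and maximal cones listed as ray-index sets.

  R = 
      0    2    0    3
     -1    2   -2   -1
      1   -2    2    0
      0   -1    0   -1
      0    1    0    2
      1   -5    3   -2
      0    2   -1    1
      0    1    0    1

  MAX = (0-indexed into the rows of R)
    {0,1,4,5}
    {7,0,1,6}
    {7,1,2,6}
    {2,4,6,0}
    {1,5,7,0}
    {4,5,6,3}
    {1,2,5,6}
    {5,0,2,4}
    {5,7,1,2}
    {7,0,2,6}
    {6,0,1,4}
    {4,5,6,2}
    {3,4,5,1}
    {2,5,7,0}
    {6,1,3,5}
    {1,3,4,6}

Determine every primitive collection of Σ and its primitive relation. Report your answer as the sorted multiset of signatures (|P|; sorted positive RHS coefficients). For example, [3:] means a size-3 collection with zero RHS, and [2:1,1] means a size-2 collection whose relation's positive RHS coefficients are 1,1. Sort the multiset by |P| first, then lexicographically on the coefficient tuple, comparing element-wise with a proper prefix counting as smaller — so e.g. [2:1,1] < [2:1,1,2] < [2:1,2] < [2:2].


9 collections generate NE(X_Σ); each relation:

  {3,7}:  v_{3} + v_{7} = 0 — sig = [2:]
  {0,3}:  v_{0} + v_{3} = v_{4} — sig = [2:1]
  {4,7}:  v_{4} + v_{7} = v_{0} — sig = [2:1]
  {2,3}:  v_{2} + v_{3} = v_{5} + v_{6} — sig = [2:1,1]
  {1,2,4}:  v_{1} + v_{2} + v_{4} = v_{7} — sig = [3:1]
  {5,6,7}:  v_{5} + v_{6} + v_{7} = v_{2} — sig = [3:1]
  {0,5,6}:  v_{0} + v_{5} + v_{6} = v_{2} + v_{4} — sig = [3:1,1]
  {0,1,2}:  v_{0} + v_{1} + v_{2} = 2·v_{7} — sig = [3:2]
  {1,4,5,6}:  v_{1} + v_{4} + v_{5} + v_{6} = 0 — sig = [4:]

so the primitive-relation signature multiset is
[[2:], [2:1], [2:1], [2:1,1], [3:1], [3:1], [3:1,1], [3:2], [4:]]


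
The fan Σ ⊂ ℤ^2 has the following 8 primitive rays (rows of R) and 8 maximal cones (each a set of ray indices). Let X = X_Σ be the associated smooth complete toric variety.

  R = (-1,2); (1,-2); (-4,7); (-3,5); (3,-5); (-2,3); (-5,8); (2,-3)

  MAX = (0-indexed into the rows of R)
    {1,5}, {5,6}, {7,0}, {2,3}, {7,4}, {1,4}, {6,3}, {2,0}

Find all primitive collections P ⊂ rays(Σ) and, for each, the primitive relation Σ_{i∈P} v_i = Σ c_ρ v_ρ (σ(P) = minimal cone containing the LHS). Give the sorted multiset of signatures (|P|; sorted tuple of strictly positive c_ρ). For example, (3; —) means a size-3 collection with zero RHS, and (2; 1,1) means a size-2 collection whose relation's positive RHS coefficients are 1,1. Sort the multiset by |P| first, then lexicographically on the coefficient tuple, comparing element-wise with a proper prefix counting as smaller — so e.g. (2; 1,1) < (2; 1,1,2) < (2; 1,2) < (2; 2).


Δ(Σ) — 8 vertices, 20 min non-faces:

  P={0,1}:  v_{0} + v_{1} = 0 — sig = (2; —)
  P={3,4}:  v_{3} + v_{4} = 0 — sig = (2; —)
  P={5,7}:  v_{5} + v_{7} = 0 — sig = (2; —)
  P={0,3}:  v_{0} + v_{3} = v_{2} — sig = (2; 1)
  P={0,4}:  v_{0} + v_{4} = v_{7} — sig = (2; 1)
  P={0,5}:  v_{0} + v_{5} = v_{3} — sig = (2; 1)
  P={1,2}:  v_{1} + v_{2} = v_{3} — sig = (2; 1)
  P={1,3}:  v_{1} + v_{3} = v_{5} — sig = (2; 1)
  P={1,7}:  v_{1} + v_{7} = v_{4} — sig = (2; 1)
  P={2,4}:  v_{2} + v_{4} = v_{0} — sig = (2; 1)
  P={3,5}:  v_{3} + v_{5} = v_{6} — sig = (2; 1)
  P={3,7}:  v_{3} + v_{7} = v_{0} — sig = (2; 1)
  P={4,5}:  v_{4} + v_{5} = v_{1} — sig = (2; 1)
  P={4,6}:  v_{4} + v_{6} = v_{5} — sig = (2; 1)
  P={6,7}:  v_{6} + v_{7} = v_{3} — sig = (2; 1)
  P={0,6}:  v_{0} + v_{6} = 2·v_{3} — sig = (2; 2)
  P={1,6}:  v_{1} + v_{6} = 2·v_{5} — sig = (2; 2)
  P={2,5}:  v_{2} + v_{5} = 2·v_{3} — sig = (2; 2)
  P={2,7}:  v_{2} + v_{7} = 2·v_{0} — sig = (2; 2)
  P={2,6}:  v_{2} + v_{6} = 3·v_{3} — sig = (2; 3)

Sorted signature multiset PRS(X):
    (2; —)
    (2; —)
    (2; —)
    (2; 1)
    (2; 1)
    (2; 1)
    (2; 1)
    (2; 1)
    (2; 1)
    (2; 1)
    (2; 1)
    (2; 1)
    (2; 1)
    (2; 1)
    (2; 1)
    (2; 2)
    (2; 2)
    (2; 2)
    (2; 2)
    (2; 3)


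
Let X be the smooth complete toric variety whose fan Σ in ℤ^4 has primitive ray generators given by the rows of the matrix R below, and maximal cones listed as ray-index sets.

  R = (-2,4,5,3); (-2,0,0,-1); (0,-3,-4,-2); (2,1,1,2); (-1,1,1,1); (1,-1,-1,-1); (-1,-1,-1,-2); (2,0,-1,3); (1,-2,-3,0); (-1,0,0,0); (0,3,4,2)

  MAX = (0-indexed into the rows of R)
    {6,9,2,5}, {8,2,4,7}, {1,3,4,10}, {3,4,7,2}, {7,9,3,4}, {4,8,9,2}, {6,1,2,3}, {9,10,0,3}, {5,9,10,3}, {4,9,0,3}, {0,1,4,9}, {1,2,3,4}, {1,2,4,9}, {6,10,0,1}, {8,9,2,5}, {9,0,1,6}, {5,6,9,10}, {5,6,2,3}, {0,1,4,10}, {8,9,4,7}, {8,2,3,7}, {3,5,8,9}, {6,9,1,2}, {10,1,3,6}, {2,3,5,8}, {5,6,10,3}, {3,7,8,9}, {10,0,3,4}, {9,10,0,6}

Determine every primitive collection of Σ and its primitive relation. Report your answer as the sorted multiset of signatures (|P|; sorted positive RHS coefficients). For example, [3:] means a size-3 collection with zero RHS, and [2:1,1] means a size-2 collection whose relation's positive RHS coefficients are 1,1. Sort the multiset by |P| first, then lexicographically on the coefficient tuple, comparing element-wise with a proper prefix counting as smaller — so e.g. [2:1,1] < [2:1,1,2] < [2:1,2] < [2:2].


The 24 primitive collections of Σ (r=11, n=4):

  P = {2,10}:  v_{2} + v_{10} = 0  ⇒ sig = [2:]
  P = {4,5}:  v_{4} + v_{5} = 0  ⇒ sig = [2:]
  P = {1,5}:  v_{1} + v_{5} = v_{6}  ⇒ sig = [2:1]
  P = {4,6}:  v_{4} + v_{6} = v_{1}  ⇒ sig = [2:1]
  P = {6,8}:  v_{6} + v_{8} = v_{2}  ⇒ sig = [2:1]
  P = {0,2}:  v_{0} + v_{2} = v_{4} + v_{9}  ⇒ sig = [2:1,1]
  P = {0,5}:  v_{0} + v_{5} = v_{9} + v_{10}  ⇒ sig = [2:1,1]
  P = {1,8}:  v_{1} + v_{8} = v_{2} + v_{4}  ⇒ sig = [2:1,1]
  P = {5,7}:  v_{5} + v_{7} = v_{3} + v_{8}  ⇒ sig = [2:1,1]
  P = {8,10}:  v_{8} + v_{10} = v_{3} + v_{9}  ⇒ sig = [2:1,1]
  P = {6,7}:  v_{6} + v_{7} = v_{2} + v_{3} + v_{4}  ⇒ sig = [2:1,1,1]
  P = {0,8}:  v_{0} + v_{8} = v_{3} + v_{4} + 2·v_{9}  ⇒ sig = [2:1,1,2]
  P = {1,7}:  v_{1} + v_{7} = v_{2} + v_{3} + 2·v_{4}  ⇒ sig = [2:1,1,2]
  P = {7,10}:  v_{7} + v_{10} = 2·v_{3} + v_{4} + v_{9}  ⇒ sig = [2:1,1,2]
  P = {0,7}:  v_{0} + v_{7} = 2·v_{3} + 2·v_{4} + 2·v_{9}  ⇒ sig = [2:2,2,2]
  P = {3,6,9}:  v_{3} + v_{6} + v_{9} = 0  ⇒ sig = [3:]
  P = {1,3,9}:  v_{1} + v_{3} + v_{9} = v_{4}  ⇒ sig = [3:1]
  P = {2,3,9}:  v_{2} + v_{3} + v_{9} = v_{8}  ⇒ sig = [3:1]
  P = {3,4,8}:  v_{3} + v_{4} + v_{8} = v_{7}  ⇒ sig = [3:1]
  P = {4,9,10}:  v_{4} + v_{9} + v_{10} = v_{0}  ⇒ sig = [3:1]
  P = {0,3,6}:  v_{0} + v_{3} + v_{6} = v_{4} + v_{10}  ⇒ sig = [3:1,1]
  P = {1,9,10}:  v_{1} + v_{9} + v_{10} = v_{0} + v_{6}  ⇒ sig = [3:1,1]
  P = {0,1,3}:  v_{0} + v_{1} + v_{3} = 2·v_{4} + v_{10}  ⇒ sig = [3:1,2]
  P = {2,7,9}:  v_{2} + v_{7} + v_{9} = v_{4} + 2·v_{8}  ⇒ sig = [3:1,2]

Sorted signature multiset PRS(X):
    [2:]
    [2:]
    [2:1]
    [2:1]
    [2:1]
    [2:1,1]
    [2:1,1]
    [2:1,1]
    [2:1,1]
    [2:1,1]
    [2:1,1,1]
    [2:1,1,2]
    [2:1,1,2]
    [2:1,1,2]
    [2:2,2,2]
    [3:]
    [3:1]
    [3:1]
    [3:1]
    [3:1]
    [3:1,1]
    [3:1,1]
    [3:1,2]
    [3:1,2]
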